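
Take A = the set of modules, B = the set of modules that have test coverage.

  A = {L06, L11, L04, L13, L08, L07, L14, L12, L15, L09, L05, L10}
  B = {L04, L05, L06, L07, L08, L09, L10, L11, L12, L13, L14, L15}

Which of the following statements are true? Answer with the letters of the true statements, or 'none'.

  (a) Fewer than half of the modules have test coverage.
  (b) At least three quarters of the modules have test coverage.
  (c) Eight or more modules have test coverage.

|A| = 12, |A ∩ B| = 12, |A ∖ B| = 0.
(a) |A ∩ B| < |A ∖ B|: fails.
(b) |A ∩ B| / |A| ≥ 3/4: holds.
(c) |A ∩ B| ≥ 8: holds.

(b), (c)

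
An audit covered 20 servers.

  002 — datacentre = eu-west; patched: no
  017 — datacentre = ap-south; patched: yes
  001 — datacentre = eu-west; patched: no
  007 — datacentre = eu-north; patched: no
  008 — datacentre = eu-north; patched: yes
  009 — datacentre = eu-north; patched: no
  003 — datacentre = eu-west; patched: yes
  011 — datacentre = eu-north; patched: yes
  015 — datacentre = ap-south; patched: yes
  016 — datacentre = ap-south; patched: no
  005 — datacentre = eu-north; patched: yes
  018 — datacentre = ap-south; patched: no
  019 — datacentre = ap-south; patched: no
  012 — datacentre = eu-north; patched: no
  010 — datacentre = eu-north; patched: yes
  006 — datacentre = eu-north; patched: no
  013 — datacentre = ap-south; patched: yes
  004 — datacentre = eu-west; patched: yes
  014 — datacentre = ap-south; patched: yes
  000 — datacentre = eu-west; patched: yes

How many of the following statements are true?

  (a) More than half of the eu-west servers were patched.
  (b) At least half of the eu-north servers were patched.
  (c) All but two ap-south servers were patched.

(a) eu-west: |A| = 5, |A ∩ B| = 3; needs |A ∩ B| > |A ∖ B| — true.
(b) eu-north: |A| = 8, |A ∩ B| = 4; needs |A ∩ B| ≥ |A ∖ B| — true.
(c) ap-south: |A| = 7, |A ∩ B| = 4; needs |A ∖ B| = 2 — false.

2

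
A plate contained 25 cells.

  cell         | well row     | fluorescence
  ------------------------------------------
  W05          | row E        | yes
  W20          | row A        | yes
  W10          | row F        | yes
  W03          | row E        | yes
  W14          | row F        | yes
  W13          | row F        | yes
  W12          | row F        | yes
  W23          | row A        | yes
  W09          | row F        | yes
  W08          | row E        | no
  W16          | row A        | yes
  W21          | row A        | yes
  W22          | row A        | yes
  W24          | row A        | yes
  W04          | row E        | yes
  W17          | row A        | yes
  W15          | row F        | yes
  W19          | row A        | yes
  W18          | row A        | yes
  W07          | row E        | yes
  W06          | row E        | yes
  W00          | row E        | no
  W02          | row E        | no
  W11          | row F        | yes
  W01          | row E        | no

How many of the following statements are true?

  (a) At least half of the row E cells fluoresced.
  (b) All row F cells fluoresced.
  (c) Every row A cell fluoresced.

3

(a) row E: |A| = 9, |A ∩ B| = 5; needs |A ∩ B| ≥ |A ∖ B| — true.
(b) row F: |A| = 7, |A ∩ B| = 7; needs A ⊆ B, i.e. every element of A is in B (|A ∖ B| = 0) — true.
(c) row A: |A| = 9, |A ∩ B| = 9; needs A ⊆ B, i.e. every element of A is in B (|A ∖ B| = 0) — true.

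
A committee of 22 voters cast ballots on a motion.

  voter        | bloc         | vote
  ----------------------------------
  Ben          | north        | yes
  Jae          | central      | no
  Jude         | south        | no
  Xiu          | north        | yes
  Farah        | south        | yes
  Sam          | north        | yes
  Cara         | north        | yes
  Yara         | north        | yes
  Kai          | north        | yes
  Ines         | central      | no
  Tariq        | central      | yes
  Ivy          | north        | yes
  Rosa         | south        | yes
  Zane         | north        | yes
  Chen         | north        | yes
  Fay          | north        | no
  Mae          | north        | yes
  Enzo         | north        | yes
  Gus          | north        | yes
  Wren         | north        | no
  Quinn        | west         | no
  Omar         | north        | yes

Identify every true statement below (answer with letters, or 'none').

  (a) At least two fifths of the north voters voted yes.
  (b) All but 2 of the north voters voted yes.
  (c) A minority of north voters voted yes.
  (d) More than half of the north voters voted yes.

(a), (b), (d)

|A| = 15, |A ∩ B| = 13, |A ∖ B| = 2.
(a) |A ∩ B| / |A| ≥ 2/5: holds.
(b) |A ∖ B| = 2: holds.
(c) |A ∩ B| < |A ∖ B|: fails.
(d) |A ∩ B| > |A ∖ B|: holds.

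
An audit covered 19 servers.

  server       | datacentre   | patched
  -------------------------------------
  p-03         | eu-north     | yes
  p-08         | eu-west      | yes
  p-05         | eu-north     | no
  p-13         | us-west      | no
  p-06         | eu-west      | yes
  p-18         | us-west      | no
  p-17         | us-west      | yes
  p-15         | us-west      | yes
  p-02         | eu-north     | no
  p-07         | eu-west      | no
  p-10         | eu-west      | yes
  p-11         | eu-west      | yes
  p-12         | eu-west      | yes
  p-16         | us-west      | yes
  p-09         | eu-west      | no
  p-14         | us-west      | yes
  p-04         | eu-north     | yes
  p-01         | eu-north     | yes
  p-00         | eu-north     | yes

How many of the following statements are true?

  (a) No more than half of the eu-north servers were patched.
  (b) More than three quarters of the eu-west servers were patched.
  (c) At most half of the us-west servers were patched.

(a) eu-north: |A| = 6, |A ∩ B| = 4; needs |A ∩ B| ≤ |A ∖ B| — false.
(b) eu-west: |A| = 7, |A ∩ B| = 5; needs |A ∩ B| / |A| > 3/4 — false.
(c) us-west: |A| = 6, |A ∩ B| = 4; needs |A ∩ B| ≤ |A ∖ B| — false.

0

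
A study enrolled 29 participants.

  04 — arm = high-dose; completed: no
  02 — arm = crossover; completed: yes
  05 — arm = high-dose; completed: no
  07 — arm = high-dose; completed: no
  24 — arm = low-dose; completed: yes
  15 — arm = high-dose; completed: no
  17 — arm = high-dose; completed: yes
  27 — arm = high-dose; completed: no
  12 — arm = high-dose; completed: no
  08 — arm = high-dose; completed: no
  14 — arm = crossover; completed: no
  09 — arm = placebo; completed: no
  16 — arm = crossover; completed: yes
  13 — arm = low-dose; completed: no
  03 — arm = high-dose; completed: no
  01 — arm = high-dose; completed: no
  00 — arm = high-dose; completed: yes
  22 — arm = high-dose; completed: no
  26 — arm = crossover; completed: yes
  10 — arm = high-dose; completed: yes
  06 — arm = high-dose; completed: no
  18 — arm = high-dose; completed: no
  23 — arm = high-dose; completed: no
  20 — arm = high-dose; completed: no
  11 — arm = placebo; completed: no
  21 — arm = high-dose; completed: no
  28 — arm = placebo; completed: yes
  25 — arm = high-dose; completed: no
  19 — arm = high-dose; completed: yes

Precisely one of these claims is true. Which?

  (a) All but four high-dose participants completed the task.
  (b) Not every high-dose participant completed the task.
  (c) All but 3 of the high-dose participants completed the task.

(b)

|A| = 20, |A ∩ B| = 4, |A ∖ B| = 16.
(a) requires |A ∖ B| = 4: false.
(b) requires A ⊄ B (|A ∖ B| ≥ 1): true.
(c) requires |A ∖ B| = 3: false.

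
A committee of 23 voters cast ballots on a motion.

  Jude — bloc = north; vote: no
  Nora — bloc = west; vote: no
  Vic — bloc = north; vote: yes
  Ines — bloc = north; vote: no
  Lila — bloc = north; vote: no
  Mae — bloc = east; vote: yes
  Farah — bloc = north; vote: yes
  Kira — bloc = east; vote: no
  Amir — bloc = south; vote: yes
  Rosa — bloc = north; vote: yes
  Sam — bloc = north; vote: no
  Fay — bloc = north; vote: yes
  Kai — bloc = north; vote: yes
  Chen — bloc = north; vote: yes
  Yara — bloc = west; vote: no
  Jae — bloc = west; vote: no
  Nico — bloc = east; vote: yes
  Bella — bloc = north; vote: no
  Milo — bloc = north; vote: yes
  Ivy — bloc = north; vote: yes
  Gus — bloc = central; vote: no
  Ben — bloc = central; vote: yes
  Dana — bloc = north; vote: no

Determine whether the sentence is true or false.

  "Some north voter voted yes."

Truth condition: A ∩ B ≠ ∅ (|A ∩ B| ≥ 1).
A (the restrictor) = {Jude, Vic, Ines, Lila, Farah, Rosa, Sam, Fay, Kai, Chen, Bella, Milo, Ivy, Dana}, |A| = 14.
A ∩ B = {Vic, Farah, Rosa, Fay, Kai, Chen, Milo, Ivy}, so |A ∩ B| = 8.
So the statement is true.

True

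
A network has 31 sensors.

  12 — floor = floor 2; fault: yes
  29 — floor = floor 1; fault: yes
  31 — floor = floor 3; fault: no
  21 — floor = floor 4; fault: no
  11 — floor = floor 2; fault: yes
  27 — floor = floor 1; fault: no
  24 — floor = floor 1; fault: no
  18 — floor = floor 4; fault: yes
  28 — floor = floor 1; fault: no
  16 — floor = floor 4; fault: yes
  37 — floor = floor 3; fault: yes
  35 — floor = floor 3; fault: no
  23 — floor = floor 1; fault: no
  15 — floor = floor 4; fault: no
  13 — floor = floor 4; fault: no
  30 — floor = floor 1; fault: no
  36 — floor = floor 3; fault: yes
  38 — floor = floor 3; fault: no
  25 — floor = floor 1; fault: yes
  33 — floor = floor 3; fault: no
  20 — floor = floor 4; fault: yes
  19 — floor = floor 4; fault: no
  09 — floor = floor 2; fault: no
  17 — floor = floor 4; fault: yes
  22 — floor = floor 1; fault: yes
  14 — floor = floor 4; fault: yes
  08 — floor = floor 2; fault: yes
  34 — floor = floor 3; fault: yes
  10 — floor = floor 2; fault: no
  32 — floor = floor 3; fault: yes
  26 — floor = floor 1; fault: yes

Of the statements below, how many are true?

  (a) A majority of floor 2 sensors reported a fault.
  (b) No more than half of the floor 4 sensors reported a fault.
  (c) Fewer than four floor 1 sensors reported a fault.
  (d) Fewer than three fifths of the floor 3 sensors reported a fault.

(a) floor 2: |A| = 5, |A ∩ B| = 3; needs |A ∩ B| > |A ∖ B| — true.
(b) floor 4: |A| = 9, |A ∩ B| = 5; needs |A ∩ B| ≤ |A ∖ B| — false.
(c) floor 1: |A| = 9, |A ∩ B| = 4; needs |A ∩ B| < 4 — false.
(d) floor 3: |A| = 8, |A ∩ B| = 4; needs |A ∩ B| / |A| < 3/5 — true.

2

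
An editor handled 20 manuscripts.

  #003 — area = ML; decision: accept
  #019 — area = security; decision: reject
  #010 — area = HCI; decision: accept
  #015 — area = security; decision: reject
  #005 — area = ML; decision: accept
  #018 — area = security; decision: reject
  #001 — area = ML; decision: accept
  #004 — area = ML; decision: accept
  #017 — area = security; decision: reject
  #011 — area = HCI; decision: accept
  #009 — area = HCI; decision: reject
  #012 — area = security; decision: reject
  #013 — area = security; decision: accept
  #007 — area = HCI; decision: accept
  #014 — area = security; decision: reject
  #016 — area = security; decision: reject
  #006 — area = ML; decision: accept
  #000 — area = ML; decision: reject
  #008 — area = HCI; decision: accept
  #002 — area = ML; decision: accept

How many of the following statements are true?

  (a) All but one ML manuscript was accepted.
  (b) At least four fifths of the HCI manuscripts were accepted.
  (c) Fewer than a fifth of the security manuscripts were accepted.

(a) ML: |A| = 7, |A ∩ B| = 6; needs |A ∖ B| = 1 — true.
(b) HCI: |A| = 5, |A ∩ B| = 4; needs |A ∩ B| / |A| ≥ 4/5 — true.
(c) security: |A| = 8, |A ∩ B| = 1; needs |A ∩ B| / |A| < 1/5 — true.

3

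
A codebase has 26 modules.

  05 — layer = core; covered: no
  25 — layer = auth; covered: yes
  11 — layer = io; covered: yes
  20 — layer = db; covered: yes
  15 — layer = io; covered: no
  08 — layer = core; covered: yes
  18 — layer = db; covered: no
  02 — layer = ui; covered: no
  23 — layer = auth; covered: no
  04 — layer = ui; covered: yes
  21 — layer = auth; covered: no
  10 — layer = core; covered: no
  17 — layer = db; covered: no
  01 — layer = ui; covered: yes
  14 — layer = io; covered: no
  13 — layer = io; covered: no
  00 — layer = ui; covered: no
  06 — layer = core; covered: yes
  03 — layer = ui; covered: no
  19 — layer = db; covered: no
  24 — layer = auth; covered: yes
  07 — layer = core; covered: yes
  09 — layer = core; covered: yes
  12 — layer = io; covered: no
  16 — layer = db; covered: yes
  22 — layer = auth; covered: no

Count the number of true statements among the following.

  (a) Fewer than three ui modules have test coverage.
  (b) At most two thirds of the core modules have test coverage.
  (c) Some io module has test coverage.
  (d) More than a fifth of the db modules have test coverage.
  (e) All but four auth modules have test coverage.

(a) ui: |A| = 5, |A ∩ B| = 2; needs |A ∩ B| < 3 — true.
(b) core: |A| = 6, |A ∩ B| = 4; needs |A ∩ B| / |A| ≤ 2/3 — true.
(c) io: |A| = 5, |A ∩ B| = 1; needs A ∩ B ≠ ∅ (|A ∩ B| ≥ 1) — true.
(d) db: |A| = 5, |A ∩ B| = 2; needs |A ∩ B| / |A| > 1/5 — true.
(e) auth: |A| = 5, |A ∩ B| = 2; needs |A ∖ B| = 4 — false.

4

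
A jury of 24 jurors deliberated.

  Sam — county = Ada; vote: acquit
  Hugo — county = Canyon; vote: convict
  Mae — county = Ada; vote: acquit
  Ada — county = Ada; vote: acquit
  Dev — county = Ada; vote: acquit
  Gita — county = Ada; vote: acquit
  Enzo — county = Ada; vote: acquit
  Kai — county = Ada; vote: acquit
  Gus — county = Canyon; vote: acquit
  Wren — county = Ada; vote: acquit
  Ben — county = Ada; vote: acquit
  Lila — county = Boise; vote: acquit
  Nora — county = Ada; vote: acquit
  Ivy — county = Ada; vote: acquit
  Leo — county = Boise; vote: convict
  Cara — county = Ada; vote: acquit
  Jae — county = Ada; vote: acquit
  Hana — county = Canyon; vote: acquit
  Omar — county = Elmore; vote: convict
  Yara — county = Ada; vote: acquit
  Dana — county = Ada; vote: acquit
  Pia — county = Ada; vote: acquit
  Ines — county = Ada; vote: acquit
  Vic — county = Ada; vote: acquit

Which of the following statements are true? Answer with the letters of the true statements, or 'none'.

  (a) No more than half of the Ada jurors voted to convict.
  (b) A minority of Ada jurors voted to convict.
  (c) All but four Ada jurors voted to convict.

(a), (b)

|A| = 18, |A ∩ B| = 0, |A ∖ B| = 18.
(a) |A ∩ B| ≤ |A ∖ B|: holds.
(b) |A ∩ B| < |A ∖ B|: holds.
(c) |A ∖ B| = 4: fails.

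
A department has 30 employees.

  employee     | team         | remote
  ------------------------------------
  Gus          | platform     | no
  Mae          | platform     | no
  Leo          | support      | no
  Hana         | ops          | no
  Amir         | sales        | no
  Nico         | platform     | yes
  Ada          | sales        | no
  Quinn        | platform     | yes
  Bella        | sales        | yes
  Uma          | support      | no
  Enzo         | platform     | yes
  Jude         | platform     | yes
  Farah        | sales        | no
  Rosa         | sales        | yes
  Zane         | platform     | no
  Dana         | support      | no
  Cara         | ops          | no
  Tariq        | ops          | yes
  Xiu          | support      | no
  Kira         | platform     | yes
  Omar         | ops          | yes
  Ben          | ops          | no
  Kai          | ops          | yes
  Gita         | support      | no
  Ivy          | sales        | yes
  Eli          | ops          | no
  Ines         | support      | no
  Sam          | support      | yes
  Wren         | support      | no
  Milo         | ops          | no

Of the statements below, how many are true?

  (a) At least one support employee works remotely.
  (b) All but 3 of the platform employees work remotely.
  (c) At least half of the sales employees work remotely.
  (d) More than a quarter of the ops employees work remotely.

4

(a) support: |A| = 8, |A ∩ B| = 1; needs A ∩ B ≠ ∅ (|A ∩ B| ≥ 1) — true.
(b) platform: |A| = 8, |A ∩ B| = 5; needs |A ∖ B| = 3 — true.
(c) sales: |A| = 6, |A ∩ B| = 3; needs |A ∩ B| ≥ |A ∖ B| — true.
(d) ops: |A| = 8, |A ∩ B| = 3; needs |A ∩ B| / |A| > 1/4 — true.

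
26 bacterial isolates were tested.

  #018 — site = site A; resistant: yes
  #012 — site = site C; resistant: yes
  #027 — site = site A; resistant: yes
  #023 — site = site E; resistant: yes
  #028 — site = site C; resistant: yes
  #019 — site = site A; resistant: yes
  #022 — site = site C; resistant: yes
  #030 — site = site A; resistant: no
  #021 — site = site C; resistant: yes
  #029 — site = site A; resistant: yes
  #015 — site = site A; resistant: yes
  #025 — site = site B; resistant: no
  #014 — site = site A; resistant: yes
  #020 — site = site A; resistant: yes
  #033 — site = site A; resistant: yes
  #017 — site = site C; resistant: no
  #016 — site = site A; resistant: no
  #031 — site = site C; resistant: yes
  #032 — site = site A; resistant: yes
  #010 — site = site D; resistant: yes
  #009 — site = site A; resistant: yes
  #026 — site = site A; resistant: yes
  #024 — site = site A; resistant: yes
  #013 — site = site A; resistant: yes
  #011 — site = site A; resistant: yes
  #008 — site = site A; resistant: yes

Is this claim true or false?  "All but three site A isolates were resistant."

Truth condition: |A ∖ B| = 3.
|A| = 17, |A ∩ B| = 15, |A ∖ B| = 2.
|A ∖ B| = 2, so the statement is false.

False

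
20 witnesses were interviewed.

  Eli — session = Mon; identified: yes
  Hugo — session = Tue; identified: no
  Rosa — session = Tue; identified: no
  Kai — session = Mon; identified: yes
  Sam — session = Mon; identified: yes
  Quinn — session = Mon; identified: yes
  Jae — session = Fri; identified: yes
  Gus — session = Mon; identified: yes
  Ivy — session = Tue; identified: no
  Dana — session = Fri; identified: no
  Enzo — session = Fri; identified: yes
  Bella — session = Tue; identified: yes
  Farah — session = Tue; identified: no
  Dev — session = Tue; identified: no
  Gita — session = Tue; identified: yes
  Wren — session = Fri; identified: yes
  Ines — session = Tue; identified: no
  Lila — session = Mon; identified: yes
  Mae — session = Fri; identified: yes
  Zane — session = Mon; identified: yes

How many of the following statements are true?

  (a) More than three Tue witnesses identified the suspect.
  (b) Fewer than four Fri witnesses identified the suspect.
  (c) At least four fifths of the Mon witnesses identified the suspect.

(a) Tue: |A| = 8, |A ∩ B| = 2; needs |A ∩ B| > 3 — false.
(b) Fri: |A| = 5, |A ∩ B| = 4; needs |A ∩ B| < 4 — false.
(c) Mon: |A| = 7, |A ∩ B| = 7; needs |A ∩ B| / |A| ≥ 4/5 — true.

1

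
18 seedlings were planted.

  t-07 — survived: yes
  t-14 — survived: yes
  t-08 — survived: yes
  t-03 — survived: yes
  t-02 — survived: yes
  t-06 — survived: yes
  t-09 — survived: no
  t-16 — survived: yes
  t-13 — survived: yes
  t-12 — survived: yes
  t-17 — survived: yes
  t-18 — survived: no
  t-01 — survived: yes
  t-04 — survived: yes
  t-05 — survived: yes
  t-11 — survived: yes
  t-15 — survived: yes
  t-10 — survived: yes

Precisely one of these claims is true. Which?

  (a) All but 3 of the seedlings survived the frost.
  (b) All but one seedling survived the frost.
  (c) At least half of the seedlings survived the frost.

|A| = 18, |A ∩ B| = 16, |A ∖ B| = 2.
(a) requires |A ∖ B| = 3: false.
(b) requires |A ∖ B| = 1: false.
(c) requires |A ∩ B| ≥ |A ∖ B|: true.

(c)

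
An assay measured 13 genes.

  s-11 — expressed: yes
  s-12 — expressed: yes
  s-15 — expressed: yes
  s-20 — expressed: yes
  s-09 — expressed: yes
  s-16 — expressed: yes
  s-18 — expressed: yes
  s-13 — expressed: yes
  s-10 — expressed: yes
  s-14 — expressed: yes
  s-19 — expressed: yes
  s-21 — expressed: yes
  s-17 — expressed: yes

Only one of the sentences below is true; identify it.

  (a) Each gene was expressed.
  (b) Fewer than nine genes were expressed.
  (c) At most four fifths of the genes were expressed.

(a)

|A| = 13, |A ∩ B| = 13, |A ∖ B| = 0.
(a) requires A ⊆ B, i.e. every element of A is in B (|A ∖ B| = 0): true.
(b) requires |A ∩ B| < 9: false.
(c) requires |A ∩ B| / |A| ≤ 4/5: false.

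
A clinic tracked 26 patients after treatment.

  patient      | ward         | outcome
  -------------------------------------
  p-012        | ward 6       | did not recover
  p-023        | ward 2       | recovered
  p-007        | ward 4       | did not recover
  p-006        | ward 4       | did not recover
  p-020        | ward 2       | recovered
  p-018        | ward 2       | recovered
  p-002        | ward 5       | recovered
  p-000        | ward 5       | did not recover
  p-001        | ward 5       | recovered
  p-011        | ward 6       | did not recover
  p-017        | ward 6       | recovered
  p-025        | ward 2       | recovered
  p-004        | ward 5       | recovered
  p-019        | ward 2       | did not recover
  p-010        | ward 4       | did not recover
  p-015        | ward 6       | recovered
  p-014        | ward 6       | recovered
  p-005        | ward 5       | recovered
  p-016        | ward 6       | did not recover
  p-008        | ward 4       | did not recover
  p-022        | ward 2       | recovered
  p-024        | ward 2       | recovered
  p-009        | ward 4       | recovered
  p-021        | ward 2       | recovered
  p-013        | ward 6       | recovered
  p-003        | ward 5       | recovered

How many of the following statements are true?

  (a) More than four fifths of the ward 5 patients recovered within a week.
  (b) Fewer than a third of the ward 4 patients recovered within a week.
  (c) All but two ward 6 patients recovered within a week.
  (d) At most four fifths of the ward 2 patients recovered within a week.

2

(a) ward 5: |A| = 6, |A ∩ B| = 5; needs |A ∩ B| / |A| > 4/5 — true.
(b) ward 4: |A| = 5, |A ∩ B| = 1; needs |A ∩ B| / |A| < 1/3 — true.
(c) ward 6: |A| = 7, |A ∩ B| = 4; needs |A ∖ B| = 2 — false.
(d) ward 2: |A| = 8, |A ∩ B| = 7; needs |A ∩ B| / |A| ≤ 4/5 — false.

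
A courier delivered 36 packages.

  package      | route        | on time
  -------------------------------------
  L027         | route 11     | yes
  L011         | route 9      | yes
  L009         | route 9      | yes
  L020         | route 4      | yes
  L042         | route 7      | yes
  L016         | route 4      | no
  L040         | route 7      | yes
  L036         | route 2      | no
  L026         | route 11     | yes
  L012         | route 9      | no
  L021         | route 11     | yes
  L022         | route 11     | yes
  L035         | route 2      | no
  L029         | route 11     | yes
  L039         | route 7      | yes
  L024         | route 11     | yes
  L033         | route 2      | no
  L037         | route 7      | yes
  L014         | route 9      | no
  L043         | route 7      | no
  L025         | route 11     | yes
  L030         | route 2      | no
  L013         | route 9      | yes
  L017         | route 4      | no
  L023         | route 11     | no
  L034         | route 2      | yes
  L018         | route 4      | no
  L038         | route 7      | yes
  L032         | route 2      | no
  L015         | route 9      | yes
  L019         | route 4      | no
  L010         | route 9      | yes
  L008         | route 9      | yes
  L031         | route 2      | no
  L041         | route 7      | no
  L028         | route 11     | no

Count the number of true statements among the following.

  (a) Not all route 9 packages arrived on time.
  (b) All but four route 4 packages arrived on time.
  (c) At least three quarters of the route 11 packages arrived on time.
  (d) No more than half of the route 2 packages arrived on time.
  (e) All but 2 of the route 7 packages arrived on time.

5

(a) route 9: |A| = 8, |A ∩ B| = 6; needs A ⊄ B (|A ∖ B| ≥ 1) — true.
(b) route 4: |A| = 5, |A ∩ B| = 1; needs |A ∖ B| = 4 — true.
(c) route 11: |A| = 9, |A ∩ B| = 7; needs |A ∩ B| / |A| ≥ 3/4 — true.
(d) route 2: |A| = 7, |A ∩ B| = 1; needs |A ∩ B| ≤ |A ∖ B| — true.
(e) route 7: |A| = 7, |A ∩ B| = 5; needs |A ∖ B| = 2 — true.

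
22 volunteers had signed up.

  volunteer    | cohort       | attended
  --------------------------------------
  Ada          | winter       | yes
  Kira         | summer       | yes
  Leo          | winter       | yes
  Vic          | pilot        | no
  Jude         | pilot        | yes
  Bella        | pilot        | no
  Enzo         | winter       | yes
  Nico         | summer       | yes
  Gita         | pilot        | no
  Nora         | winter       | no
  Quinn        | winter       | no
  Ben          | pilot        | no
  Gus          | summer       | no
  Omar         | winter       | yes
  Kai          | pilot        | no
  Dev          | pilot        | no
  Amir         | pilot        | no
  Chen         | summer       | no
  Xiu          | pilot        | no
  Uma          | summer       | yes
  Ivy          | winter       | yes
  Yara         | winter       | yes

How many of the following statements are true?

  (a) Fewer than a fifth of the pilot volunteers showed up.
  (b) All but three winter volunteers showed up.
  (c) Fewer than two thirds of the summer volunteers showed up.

(a) pilot: |A| = 9, |A ∩ B| = 1; needs |A ∩ B| / |A| < 1/5 — true.
(b) winter: |A| = 8, |A ∩ B| = 6; needs |A ∖ B| = 3 — false.
(c) summer: |A| = 5, |A ∩ B| = 3; needs |A ∩ B| / |A| < 2/3 — true.

2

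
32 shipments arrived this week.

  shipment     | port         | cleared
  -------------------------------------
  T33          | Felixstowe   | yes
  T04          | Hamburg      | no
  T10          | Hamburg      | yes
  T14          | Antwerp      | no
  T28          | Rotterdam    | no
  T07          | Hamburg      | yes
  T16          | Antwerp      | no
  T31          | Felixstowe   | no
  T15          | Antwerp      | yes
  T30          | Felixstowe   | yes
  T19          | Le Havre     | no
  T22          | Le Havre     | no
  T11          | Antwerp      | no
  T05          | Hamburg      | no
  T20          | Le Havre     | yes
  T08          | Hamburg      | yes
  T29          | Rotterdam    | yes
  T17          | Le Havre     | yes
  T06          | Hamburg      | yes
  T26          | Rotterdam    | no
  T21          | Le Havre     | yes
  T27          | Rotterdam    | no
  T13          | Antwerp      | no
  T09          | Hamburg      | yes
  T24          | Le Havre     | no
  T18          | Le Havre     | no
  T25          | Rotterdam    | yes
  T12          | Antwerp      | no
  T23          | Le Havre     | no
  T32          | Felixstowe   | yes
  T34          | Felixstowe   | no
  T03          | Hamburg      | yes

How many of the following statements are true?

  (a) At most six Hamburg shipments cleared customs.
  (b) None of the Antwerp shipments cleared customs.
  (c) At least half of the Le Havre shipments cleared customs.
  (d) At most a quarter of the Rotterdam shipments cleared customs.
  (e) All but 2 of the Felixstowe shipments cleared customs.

(a) Hamburg: |A| = 8, |A ∩ B| = 6; needs |A ∩ B| ≤ 6 — true.
(b) Antwerp: |A| = 6, |A ∩ B| = 1; needs A ∩ B = ∅ (|A ∩ B| = 0) — false.
(c) Le Havre: |A| = 8, |A ∩ B| = 3; needs |A ∩ B| ≥ |A ∖ B| — false.
(d) Rotterdam: |A| = 5, |A ∩ B| = 2; needs |A ∩ B| / |A| ≤ 1/4 — false.
(e) Felixstowe: |A| = 5, |A ∩ B| = 3; needs |A ∖ B| = 2 — true.

2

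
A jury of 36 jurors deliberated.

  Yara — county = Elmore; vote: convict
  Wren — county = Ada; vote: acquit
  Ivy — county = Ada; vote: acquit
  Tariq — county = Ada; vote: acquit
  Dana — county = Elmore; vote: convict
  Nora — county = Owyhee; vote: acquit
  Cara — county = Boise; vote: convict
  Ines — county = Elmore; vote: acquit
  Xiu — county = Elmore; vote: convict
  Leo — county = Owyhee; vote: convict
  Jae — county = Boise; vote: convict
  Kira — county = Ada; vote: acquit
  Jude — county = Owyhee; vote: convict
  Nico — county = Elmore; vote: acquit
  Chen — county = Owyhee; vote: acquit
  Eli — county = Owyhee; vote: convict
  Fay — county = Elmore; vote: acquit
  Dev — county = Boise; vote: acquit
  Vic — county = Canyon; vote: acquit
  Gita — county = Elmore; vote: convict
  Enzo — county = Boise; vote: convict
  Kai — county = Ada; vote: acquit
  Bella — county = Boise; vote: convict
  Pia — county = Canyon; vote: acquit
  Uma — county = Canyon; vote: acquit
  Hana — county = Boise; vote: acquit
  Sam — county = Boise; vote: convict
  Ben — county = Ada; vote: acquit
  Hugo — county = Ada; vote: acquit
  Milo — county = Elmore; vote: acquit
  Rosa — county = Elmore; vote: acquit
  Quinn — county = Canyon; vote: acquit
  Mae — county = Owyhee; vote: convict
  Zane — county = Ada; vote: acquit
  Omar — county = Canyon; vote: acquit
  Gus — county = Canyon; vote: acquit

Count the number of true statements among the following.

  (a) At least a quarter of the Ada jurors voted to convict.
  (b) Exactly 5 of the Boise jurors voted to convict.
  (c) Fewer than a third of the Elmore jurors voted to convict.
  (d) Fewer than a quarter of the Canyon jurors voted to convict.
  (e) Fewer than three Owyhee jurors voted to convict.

2

(a) Ada: |A| = 8, |A ∩ B| = 0; needs |A ∩ B| / |A| ≥ 1/4 — false.
(b) Boise: |A| = 7, |A ∩ B| = 5; needs |A ∩ B| = 5 — true.
(c) Elmore: |A| = 9, |A ∩ B| = 4; needs |A ∩ B| / |A| < 1/3 — false.
(d) Canyon: |A| = 6, |A ∩ B| = 0; needs |A ∩ B| / |A| < 1/4 — true.
(e) Owyhee: |A| = 6, |A ∩ B| = 4; needs |A ∩ B| < 3 — false.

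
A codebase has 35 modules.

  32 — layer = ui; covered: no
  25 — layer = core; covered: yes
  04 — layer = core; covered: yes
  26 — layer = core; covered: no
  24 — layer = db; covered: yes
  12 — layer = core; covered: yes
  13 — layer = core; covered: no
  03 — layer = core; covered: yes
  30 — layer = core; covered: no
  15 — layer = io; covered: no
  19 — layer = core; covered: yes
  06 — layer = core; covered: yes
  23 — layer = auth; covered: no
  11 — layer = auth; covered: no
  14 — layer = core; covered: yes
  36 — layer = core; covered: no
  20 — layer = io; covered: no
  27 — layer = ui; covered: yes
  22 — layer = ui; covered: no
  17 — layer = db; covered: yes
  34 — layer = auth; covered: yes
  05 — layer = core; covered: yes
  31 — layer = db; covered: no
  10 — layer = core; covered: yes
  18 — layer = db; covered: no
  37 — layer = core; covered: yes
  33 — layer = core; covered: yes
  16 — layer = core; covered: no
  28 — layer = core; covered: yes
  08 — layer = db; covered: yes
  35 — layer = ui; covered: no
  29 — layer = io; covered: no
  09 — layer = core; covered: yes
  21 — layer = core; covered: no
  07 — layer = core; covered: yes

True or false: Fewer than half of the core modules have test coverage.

The determiner here denotes the relation: |A ∩ B| < |A ∖ B|.
|A| = 20, |A ∩ B| = 14, |A ∖ B| = 6.
14 > 6, so the statement is false.

False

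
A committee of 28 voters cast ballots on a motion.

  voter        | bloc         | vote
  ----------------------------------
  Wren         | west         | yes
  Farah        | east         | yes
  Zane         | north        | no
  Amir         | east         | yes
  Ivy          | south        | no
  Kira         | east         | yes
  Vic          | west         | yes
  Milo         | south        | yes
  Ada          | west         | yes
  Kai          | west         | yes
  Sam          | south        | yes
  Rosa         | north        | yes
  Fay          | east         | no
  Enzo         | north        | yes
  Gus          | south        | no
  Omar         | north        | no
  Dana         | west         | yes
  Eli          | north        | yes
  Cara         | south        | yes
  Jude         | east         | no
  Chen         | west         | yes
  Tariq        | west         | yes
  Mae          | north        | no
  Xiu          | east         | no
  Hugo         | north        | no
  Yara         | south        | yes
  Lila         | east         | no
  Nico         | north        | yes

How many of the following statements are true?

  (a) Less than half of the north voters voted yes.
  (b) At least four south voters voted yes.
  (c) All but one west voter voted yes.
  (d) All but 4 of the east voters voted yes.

(a) north: |A| = 8, |A ∩ B| = 4; needs |A ∩ B| < |A ∖ B| — false.
(b) south: |A| = 6, |A ∩ B| = 4; needs |A ∩ B| ≥ 4 — true.
(c) west: |A| = 7, |A ∩ B| = 7; needs |A ∖ B| = 1 — false.
(d) east: |A| = 7, |A ∩ B| = 3; needs |A ∖ B| = 4 — true.

2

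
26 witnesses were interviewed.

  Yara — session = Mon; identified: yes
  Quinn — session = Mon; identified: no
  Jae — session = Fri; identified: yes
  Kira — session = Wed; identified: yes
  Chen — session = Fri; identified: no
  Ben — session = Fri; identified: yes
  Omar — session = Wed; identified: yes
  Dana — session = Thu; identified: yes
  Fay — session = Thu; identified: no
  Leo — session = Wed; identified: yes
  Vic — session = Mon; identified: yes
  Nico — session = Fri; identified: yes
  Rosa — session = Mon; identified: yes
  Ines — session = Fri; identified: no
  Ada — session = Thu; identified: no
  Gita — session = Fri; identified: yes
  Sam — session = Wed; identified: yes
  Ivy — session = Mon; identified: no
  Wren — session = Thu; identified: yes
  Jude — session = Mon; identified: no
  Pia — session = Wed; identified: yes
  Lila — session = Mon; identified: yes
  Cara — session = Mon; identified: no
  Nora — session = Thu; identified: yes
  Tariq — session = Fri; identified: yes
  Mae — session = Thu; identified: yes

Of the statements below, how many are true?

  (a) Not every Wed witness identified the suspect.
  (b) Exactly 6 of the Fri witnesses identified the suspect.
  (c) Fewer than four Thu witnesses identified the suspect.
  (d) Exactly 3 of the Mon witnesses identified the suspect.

0

(a) Wed: |A| = 5, |A ∩ B| = 5; needs A ⊄ B (|A ∖ B| ≥ 1) — false.
(b) Fri: |A| = 7, |A ∩ B| = 5; needs |A ∩ B| = 6 — false.
(c) Thu: |A| = 6, |A ∩ B| = 4; needs |A ∩ B| < 4 — false.
(d) Mon: |A| = 8, |A ∩ B| = 4; needs |A ∩ B| = 3 — false.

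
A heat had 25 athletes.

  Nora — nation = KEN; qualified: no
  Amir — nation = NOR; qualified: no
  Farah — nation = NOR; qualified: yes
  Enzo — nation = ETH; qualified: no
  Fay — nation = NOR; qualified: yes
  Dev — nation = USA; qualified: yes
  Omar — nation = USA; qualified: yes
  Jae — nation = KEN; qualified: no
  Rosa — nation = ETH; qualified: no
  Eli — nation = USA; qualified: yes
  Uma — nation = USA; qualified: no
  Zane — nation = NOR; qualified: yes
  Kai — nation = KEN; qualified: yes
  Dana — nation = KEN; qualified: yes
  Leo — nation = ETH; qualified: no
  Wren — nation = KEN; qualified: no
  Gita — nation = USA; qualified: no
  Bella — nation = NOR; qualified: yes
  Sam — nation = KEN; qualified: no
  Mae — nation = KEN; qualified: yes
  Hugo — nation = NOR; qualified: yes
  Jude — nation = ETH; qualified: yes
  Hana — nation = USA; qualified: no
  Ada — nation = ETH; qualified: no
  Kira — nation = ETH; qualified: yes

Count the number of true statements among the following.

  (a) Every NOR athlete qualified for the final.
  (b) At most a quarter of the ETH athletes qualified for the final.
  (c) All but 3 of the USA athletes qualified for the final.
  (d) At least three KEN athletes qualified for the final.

(a) NOR: |A| = 6, |A ∩ B| = 5; needs A ⊆ B, i.e. every element of A is in B (|A ∖ B| = 0) — false.
(b) ETH: |A| = 6, |A ∩ B| = 2; needs |A ∩ B| / |A| ≤ 1/4 — false.
(c) USA: |A| = 6, |A ∩ B| = 3; needs |A ∖ B| = 3 — true.
(d) KEN: |A| = 7, |A ∩ B| = 3; needs |A ∩ B| ≥ 3 — true.

2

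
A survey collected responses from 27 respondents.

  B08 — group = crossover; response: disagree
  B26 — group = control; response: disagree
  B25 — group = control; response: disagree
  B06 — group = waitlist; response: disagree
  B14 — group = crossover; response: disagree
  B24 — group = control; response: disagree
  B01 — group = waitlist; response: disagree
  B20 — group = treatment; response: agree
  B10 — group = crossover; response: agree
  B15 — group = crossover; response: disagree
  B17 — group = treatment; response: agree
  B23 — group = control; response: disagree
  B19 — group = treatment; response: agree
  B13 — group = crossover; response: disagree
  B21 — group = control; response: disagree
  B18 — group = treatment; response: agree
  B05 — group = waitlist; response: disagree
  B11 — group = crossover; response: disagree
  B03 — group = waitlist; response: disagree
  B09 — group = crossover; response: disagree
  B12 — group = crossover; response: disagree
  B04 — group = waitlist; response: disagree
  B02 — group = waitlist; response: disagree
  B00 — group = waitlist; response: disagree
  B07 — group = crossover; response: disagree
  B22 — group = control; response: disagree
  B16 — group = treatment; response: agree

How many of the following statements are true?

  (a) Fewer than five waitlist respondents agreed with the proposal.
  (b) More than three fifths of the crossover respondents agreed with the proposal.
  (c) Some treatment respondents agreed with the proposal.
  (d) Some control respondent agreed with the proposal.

2

(a) waitlist: |A| = 7, |A ∩ B| = 0; needs |A ∩ B| < 5 — true.
(b) crossover: |A| = 9, |A ∩ B| = 1; needs |A ∩ B| / |A| > 3/5 — false.
(c) treatment: |A| = 5, |A ∩ B| = 5; needs A ∩ B ≠ ∅ (|A ∩ B| ≥ 1) — true.
(d) control: |A| = 6, |A ∩ B| = 0; needs A ∩ B ≠ ∅ (|A ∩ B| ≥ 1) — false.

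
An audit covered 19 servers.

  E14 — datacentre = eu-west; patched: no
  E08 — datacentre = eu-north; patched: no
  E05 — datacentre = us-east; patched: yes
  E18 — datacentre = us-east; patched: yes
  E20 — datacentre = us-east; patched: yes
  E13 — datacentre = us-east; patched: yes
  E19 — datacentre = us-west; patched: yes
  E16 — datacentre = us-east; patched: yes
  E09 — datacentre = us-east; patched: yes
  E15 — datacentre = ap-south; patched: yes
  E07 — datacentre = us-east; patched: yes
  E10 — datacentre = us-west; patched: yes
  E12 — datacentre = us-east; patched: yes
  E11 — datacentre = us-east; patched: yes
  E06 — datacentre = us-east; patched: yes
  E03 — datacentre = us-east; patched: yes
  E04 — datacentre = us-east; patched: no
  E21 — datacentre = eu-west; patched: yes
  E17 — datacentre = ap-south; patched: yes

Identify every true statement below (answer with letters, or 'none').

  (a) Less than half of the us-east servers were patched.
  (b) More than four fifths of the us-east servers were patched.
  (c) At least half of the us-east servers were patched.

(b), (c)

|A| = 12, |A ∩ B| = 11, |A ∖ B| = 1.
(a) |A ∩ B| < |A ∖ B|: fails.
(b) |A ∩ B| / |A| > 4/5: holds.
(c) |A ∩ B| ≥ |A ∖ B|: holds.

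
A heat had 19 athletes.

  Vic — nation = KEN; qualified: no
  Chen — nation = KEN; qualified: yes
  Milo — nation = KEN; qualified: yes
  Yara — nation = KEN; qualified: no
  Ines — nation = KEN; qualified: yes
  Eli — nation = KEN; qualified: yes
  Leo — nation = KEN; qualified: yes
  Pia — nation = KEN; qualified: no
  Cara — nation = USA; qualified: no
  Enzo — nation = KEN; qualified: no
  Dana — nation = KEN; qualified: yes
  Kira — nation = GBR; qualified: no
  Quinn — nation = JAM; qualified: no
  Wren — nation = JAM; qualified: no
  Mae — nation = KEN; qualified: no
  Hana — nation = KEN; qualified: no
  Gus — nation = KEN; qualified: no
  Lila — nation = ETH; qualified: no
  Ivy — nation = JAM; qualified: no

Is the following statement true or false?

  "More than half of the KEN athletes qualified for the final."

False

'More than half of the KEN athletes qualified for the final' holds iff |A ∩ B| > |A ∖ B|.
A (the restrictor) = {Vic, Chen, Milo, Yara, Ines, Eli, Leo, Pia, Enzo, Dana, Mae, Hana, Gus}, |A| = 13.
A ∩ B = {Chen, Milo, Ines, Eli, Leo, Dana}, so |A ∩ B| = 6.
A ∖ B = {Vic, Yara, Pia, Enzo, Mae, Hana, Gus}, so |A ∖ B| = 7.
6 < 7, so the statement is false.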